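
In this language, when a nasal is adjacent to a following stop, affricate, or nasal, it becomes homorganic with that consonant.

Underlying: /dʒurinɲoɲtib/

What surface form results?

[dʒuriɲɲontib]

/n/ before /ɲ/ (palatal) → [ɲ]
/ɲ/ before /t/ (alveolar) → [n]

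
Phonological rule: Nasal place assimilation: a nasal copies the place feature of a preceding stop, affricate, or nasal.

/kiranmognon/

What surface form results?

/m/ after /n/ (alveolar) → [n]
/n/ after /g/ (velar) → [ŋ]

[kirannogŋon]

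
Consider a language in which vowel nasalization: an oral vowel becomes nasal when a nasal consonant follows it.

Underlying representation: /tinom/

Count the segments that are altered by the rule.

2

/i/ before nasal /n/ → [ĩ]
/o/ before nasal /m/ → [õ]
2 segments change.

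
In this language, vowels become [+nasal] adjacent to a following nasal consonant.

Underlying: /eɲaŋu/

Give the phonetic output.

/e/ before nasal /ɲ/ → [ẽ]
/a/ before nasal /ŋ/ → [ã]

[ẽɲãŋu]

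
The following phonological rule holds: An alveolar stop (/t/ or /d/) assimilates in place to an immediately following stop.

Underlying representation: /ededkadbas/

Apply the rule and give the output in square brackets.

[edegkabbas]

/d/ before /k/ (velar) → [g]
/d/ before /b/ (labial) → [b]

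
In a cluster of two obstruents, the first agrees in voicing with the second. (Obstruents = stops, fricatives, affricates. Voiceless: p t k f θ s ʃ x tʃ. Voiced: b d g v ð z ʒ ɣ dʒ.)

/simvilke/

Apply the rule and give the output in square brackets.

no segment meets the rule's conditions; no change.

[simvilke]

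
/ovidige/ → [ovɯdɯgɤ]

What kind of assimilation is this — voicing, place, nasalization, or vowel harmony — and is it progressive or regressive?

vowel harmony, progressive

/i/→[ɯ] /i/→[ɯ] /e/→[ɤ].
Vowels agree with the first vowel, so the harmony is progressive.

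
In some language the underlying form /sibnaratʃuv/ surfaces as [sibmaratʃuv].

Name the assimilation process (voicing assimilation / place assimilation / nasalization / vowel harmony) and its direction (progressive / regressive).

/n/→[m].
Each target copies a feature from the preceding segment, so the direction is progressive.

place assimilation, progressive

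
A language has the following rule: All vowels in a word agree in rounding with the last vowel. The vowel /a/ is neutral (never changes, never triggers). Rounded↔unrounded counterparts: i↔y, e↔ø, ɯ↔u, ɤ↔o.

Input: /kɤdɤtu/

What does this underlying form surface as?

/ɤ/ harmonizes with /u/ ([+round]) → [o]
/ɤ/ harmonizes with /u/ ([+round]) → [o]

[kodotu]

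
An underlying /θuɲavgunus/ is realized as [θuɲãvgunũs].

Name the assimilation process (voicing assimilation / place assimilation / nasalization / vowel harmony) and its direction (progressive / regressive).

nasalization, progressive

/a/→[ã] /u/→[ũ].
Each target copies a feature from the preceding segment, so the direction is progressive.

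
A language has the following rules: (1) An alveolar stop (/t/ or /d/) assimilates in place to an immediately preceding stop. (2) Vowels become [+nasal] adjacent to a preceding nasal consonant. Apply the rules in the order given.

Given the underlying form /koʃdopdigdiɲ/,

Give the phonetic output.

Rule 1: /d/ after /p/ (labial) → [b]
Rule 1: /d/ after /g/ (velar) → [g]
After rule 1: koʃdopbiggiɲ
Rule 2: no segment meets the rule's conditions; no change.

[koʃdopbiggiɲ]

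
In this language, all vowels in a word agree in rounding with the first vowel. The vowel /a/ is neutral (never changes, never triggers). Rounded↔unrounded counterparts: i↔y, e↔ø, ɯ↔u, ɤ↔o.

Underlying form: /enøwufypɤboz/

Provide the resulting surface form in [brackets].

/ø/ harmonizes with /e/ ([-round]) → [e]
/u/ harmonizes with /e/ ([-round]) → [ɯ]
/y/ harmonizes with /e/ ([-round]) → [i]
/o/ harmonizes with /e/ ([-round]) → [ɤ]

[enewɯfipɤbɤz]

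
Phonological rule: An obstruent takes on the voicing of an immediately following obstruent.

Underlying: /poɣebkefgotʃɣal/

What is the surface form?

/b/ before /k/ (voiceless) → [p]
/f/ before /g/ (voiced) → [v]
/tʃ/ before /ɣ/ (voiced) → [dʒ]

[poɣepkevgodʒɣal]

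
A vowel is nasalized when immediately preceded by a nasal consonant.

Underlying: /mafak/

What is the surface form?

/a/ after nasal /m/ → [ã]

[mãfak]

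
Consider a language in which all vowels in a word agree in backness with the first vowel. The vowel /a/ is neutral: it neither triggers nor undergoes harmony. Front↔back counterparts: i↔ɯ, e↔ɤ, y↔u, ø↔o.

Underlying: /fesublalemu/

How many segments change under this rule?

2

/u/ harmonizes with /e/ ([-back]) → [y]
/u/ harmonizes with /e/ ([-back]) → [y]
2 segments change.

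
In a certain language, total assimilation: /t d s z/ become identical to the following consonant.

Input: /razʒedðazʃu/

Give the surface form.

[raʒʒeððaʃʃu]

/z/ before /ʒ/ → [ʒ] (total assimilation)
/d/ before /ð/ → [ð] (total assimilation)
/z/ before /ʃ/ → [ʃ] (total assimilation)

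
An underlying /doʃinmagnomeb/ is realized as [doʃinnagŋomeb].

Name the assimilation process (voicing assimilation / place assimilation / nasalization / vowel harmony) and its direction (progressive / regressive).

place assimilation, progressive

/m/→[n] /n/→[ŋ].
Each target copies a feature from the preceding segment, so the direction is progressive.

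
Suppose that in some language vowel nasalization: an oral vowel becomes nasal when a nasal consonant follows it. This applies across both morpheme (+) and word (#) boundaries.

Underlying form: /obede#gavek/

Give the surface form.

[obede#gavek]

no segment meets the rule's conditions; no change.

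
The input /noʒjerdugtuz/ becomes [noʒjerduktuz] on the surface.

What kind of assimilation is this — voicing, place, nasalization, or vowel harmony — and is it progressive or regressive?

voicing assimilation, regressive

/g/→[k].
Each target copies a feature from the following segment, so the direction is regressive.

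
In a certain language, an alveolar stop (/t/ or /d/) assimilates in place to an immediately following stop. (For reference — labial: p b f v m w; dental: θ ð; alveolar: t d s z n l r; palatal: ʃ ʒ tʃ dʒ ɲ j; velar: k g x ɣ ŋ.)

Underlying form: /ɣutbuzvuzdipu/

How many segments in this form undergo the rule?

/t/ before /b/ (labial) → [p]
1 segment changes.

1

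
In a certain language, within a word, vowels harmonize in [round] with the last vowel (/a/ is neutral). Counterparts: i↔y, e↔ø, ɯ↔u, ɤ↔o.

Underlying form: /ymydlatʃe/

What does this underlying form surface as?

/y/ harmonizes with /e/ ([-round]) → [i]
/y/ harmonizes with /e/ ([-round]) → [i]

[imidlatʃe]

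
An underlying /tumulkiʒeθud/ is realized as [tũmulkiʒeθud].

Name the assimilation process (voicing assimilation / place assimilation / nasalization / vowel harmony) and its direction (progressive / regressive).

nasalization, regressive

/u/→[ũ].
Each target copies a feature from the following segment, so the direction is regressive.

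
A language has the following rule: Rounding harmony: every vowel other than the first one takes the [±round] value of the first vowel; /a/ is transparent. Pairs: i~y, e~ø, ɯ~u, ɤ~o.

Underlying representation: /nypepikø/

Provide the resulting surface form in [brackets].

/e/ harmonizes with /y/ ([+round]) → [ø]
/i/ harmonizes with /y/ ([+round]) → [y]

[nypøpykø]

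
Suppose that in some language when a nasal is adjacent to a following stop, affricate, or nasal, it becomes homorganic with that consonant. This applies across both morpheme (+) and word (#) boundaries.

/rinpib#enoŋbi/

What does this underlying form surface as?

[rimpib#enombi]

/n/ before /p/ (labial) → [m]
/ŋ/ before /b/ (labial) → [m]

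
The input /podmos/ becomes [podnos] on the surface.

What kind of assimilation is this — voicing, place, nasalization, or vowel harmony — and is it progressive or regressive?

/m/→[n].
Each target copies a feature from the preceding segment, so the direction is progressive.

place assimilation, progressive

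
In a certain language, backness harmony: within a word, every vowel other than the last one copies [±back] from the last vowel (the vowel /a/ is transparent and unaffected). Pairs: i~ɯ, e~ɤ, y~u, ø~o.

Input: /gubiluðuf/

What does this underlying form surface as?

/i/ harmonizes with /u/ ([+back]) → [ɯ]

[gubɯluðuf]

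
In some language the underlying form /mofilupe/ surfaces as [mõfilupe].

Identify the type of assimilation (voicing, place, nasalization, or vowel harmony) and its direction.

/o/→[õ].
Each target copies a feature from the preceding segment, so the direction is progressive.

nasalization, progressive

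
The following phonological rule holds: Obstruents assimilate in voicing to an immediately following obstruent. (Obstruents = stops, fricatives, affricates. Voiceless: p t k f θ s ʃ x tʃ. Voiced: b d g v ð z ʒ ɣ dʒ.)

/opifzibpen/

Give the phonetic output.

[opivzippen]

/f/ before /z/ (voiced) → [v]
/b/ before /p/ (voiceless) → [p]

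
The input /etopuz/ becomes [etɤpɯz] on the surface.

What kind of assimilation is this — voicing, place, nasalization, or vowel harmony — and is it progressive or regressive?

vowel harmony, progressive

/o/→[ɤ] /u/→[ɯ].
Vowels agree with the first vowel, so the harmony is progressive.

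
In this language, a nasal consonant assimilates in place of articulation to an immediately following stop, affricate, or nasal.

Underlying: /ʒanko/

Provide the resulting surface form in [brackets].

[ʒaŋko]

/n/ before /k/ (velar) → [ŋ]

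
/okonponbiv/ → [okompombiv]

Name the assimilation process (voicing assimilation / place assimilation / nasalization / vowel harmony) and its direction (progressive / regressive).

place assimilation, regressive

/n/→[m] /n/→[m].
Each target copies a feature from the following segment, so the direction is regressive.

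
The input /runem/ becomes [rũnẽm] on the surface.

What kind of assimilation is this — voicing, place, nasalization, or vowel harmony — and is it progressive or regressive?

nasalization, regressive

/u/→[ũ] /e/→[ẽ].
Each target copies a feature from the following segment, so the direction is regressive.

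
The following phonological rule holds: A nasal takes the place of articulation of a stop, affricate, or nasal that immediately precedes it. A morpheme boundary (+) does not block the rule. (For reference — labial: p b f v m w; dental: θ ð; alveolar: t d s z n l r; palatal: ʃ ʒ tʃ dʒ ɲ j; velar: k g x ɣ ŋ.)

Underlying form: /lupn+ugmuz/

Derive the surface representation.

[lupm+ugŋuz]

/n/ after /p/ (labial) → [m]
/m/ after /g/ (velar) → [ŋ]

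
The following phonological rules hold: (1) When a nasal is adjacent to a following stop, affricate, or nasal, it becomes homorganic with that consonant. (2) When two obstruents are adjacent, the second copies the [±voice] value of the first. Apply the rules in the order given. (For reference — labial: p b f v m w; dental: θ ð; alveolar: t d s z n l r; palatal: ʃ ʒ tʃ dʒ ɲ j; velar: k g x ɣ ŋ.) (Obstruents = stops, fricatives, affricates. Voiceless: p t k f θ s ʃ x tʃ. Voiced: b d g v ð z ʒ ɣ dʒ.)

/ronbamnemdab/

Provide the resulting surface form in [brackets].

[rombannendab]

Rule 1: /n/ before /b/ (labial) → [m]
Rule 1: /m/ before /n/ (alveolar) → [n]
Rule 1: /m/ before /d/ (alveolar) → [n]
After rule 1: rombannendab
Rule 2: no segment meets the rule's conditions; no change.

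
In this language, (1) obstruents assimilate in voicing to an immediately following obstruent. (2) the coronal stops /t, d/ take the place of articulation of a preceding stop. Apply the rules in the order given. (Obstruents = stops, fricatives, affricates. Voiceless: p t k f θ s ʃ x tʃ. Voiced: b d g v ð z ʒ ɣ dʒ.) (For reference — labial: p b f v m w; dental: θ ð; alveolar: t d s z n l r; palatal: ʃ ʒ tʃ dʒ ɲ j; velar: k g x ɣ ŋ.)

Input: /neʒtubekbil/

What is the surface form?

Rule 1: /ʒ/ before /t/ (voiceless) → [ʃ]
Rule 1: /k/ before /b/ (voiced) → [g]
After rule 1: neʃtubegbil
Rule 2: no segment meets the rule's conditions; no change.

[neʃtubegbil]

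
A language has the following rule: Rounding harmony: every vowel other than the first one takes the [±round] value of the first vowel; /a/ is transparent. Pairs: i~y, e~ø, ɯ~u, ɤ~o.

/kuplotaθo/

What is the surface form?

[kuplotaθo]

no segment meets the rule's conditions; no change.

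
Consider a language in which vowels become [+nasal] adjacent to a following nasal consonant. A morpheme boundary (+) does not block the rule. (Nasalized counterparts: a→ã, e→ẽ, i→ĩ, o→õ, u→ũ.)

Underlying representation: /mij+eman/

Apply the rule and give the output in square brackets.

[mij+ẽmãn]

/e/ before nasal /m/ → [ẽ]
/a/ before nasal /n/ → [ã]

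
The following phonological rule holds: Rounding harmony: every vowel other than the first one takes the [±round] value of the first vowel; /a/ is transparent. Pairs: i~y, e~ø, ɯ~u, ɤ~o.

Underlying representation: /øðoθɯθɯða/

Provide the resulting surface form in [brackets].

[øðoθuθuða]

/ɯ/ harmonizes with /ø/ ([+round]) → [u]
/ɯ/ harmonizes with /ø/ ([+round]) → [u]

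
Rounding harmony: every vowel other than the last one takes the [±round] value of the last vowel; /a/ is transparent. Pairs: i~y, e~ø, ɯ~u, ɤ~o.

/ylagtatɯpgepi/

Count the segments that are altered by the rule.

1

/y/ harmonizes with /i/ ([-round]) → [i]
1 segment changes.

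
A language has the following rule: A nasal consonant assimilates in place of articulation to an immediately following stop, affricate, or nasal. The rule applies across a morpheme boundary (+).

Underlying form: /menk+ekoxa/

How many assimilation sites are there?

/n/ before /k/ (velar) → [ŋ]
1 segment changes.

1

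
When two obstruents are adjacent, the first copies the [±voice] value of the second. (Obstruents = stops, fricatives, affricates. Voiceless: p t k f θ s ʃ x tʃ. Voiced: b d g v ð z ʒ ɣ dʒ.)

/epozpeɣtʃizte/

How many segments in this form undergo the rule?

3

/z/ before /p/ (voiceless) → [s]
/ɣ/ before /tʃ/ (voiceless) → [x]
/z/ before /t/ (voiceless) → [s]
3 segments change.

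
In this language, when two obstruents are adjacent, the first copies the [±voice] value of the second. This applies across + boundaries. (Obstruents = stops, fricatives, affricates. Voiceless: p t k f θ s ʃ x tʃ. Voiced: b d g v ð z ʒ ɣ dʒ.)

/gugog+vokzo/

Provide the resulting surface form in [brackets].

[gugog+vogzo]

/k/ before /z/ (voiced) → [g]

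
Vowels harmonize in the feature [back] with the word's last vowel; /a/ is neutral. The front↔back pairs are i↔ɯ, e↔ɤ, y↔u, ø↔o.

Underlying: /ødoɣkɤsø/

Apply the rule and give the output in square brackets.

/o/ harmonizes with /ø/ ([-back]) → [ø]
/ɤ/ harmonizes with /ø/ ([-back]) → [e]

[ødøɣkesø]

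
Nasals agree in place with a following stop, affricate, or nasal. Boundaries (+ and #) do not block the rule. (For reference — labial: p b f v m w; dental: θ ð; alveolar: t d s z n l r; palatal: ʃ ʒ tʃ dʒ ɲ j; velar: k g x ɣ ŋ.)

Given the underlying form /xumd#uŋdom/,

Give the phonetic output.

/m/ before /d/ (alveolar) → [n]
/ŋ/ before /d/ (alveolar) → [n]

[xund#undom]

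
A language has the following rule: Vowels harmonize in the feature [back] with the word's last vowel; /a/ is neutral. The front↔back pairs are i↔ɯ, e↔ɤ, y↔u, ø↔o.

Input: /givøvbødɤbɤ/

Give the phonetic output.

/i/ harmonizes with /ɤ/ ([+back]) → [ɯ]
/ø/ harmonizes with /ɤ/ ([+back]) → [o]
/ø/ harmonizes with /ɤ/ ([+back]) → [o]

[gɯvovbodɤbɤ]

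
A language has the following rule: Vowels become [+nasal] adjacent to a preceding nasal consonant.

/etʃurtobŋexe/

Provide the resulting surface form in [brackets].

[etʃurtobŋẽxe]

/e/ after nasal /ŋ/ → [ẽ]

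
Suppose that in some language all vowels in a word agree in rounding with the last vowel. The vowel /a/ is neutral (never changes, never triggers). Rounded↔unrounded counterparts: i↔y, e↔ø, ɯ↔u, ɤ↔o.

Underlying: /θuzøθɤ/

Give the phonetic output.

[θɯzeθɤ]

/u/ harmonizes with /ɤ/ ([-round]) → [ɯ]
/ø/ harmonizes with /ɤ/ ([-round]) → [e]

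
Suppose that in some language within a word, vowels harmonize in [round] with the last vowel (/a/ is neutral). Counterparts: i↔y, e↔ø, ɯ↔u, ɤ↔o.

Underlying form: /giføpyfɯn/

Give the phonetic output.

/ø/ harmonizes with /ɯ/ ([-round]) → [e]
/y/ harmonizes with /ɯ/ ([-round]) → [i]

[gifepifɯn]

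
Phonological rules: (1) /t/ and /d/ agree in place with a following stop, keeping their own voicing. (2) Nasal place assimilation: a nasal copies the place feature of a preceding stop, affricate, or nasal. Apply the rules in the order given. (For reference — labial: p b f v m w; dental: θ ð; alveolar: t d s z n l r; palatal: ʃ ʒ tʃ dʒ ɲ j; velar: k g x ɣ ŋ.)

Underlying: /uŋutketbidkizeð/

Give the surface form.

[uŋukkepbigkizeð]

Rule 1: /t/ before /k/ (velar) → [k]
Rule 1: /t/ before /b/ (labial) → [p]
Rule 1: /d/ before /k/ (velar) → [g]
After rule 1: uŋukkepbigkizeð
Rule 2: no segment meets the rule's conditions; no change.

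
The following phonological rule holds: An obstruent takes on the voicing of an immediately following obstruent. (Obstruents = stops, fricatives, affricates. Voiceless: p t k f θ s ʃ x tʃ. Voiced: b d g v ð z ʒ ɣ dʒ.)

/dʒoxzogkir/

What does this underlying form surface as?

/x/ before /z/ (voiced) → [ɣ]
/g/ before /k/ (voiceless) → [k]

[dʒoɣzokkir]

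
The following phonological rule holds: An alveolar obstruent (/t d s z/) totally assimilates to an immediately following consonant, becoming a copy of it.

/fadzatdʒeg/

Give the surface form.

/d/ before /z/ → [z] (total assimilation)
/t/ before /dʒ/ → [dʒ] (total assimilation)

[fazzadʒdʒeg]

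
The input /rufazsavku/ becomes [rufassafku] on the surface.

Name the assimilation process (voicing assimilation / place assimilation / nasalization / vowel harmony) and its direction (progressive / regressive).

/z/→[s] /v/→[f].
Each target copies a feature from the following segment, so the direction is regressive.

voicing assimilation, regressive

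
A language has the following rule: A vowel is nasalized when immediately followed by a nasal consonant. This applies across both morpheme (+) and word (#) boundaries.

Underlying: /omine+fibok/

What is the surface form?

/o/ before nasal /m/ → [õ]
/i/ before nasal /n/ → [ĩ]

[õmĩne+fibok]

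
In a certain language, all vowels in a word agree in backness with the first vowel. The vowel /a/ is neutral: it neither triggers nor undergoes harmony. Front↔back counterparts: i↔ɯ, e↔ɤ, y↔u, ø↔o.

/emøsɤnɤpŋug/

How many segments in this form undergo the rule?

3

/ɤ/ harmonizes with /e/ ([-back]) → [e]
/ɤ/ harmonizes with /e/ ([-back]) → [e]
/u/ harmonizes with /e/ ([-back]) → [y]
3 segments change.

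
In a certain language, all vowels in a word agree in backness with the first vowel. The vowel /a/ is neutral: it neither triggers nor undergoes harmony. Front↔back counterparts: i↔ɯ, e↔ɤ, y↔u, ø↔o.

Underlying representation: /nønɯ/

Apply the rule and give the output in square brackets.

/ɯ/ harmonizes with /ø/ ([-back]) → [i]

[nøni]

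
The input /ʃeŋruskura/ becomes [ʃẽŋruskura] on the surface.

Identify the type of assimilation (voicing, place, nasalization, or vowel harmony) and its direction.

/e/→[ẽ].
Each target copies a feature from the following segment, so the direction is regressive.

nasalization, regressive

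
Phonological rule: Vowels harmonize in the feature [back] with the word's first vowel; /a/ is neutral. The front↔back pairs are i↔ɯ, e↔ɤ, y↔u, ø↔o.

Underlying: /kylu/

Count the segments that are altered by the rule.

/u/ harmonizes with /y/ ([-back]) → [y]
1 segment changes.

1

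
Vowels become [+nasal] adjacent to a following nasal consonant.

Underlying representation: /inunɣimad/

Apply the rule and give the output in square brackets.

/i/ before nasal /n/ → [ĩ]
/u/ before nasal /n/ → [ũ]
/i/ before nasal /m/ → [ĩ]

[ĩnũnɣĩmad]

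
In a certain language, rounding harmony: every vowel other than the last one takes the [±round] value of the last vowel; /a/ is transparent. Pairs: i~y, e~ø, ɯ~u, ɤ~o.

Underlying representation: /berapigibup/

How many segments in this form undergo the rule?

3

/e/ harmonizes with /u/ ([+round]) → [ø]
/i/ harmonizes with /u/ ([+round]) → [y]
/i/ harmonizes with /u/ ([+round]) → [y]
3 segments change.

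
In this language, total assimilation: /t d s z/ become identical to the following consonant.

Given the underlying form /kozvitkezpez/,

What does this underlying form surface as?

[kovvikkeppez]

/z/ before /v/ → [v] (total assimilation)
/t/ before /k/ → [k] (total assimilation)
/z/ before /p/ → [p] (total assimilation)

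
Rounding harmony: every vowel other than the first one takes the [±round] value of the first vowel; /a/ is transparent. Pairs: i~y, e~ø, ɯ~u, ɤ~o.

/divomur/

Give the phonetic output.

[divɤmɯr]

/o/ harmonizes with /i/ ([-round]) → [ɤ]
/u/ harmonizes with /i/ ([-round]) → [ɯ]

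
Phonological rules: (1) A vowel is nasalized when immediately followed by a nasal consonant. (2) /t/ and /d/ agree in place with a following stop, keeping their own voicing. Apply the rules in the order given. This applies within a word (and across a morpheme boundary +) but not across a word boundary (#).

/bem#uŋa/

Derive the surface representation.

[bẽm#ũŋa]

Rule 1: /e/ before nasal /m/ → [ẽ]
Rule 1: /u/ before nasal /ŋ/ → [ũ]
After rule 1: bẽm#ũŋa
Rule 2: no segment meets the rule's conditions; no change.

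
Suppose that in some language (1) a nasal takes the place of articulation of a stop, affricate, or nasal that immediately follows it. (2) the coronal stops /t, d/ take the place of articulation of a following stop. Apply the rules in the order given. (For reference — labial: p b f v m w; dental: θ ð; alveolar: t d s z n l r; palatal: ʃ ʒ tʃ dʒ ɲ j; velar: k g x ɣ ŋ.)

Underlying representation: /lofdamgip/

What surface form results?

[lofdaŋgip]

Rule 1: /m/ before /g/ (velar) → [ŋ]
After rule 1: lofdaŋgip
Rule 2: no segment meets the rule's conditions; no change.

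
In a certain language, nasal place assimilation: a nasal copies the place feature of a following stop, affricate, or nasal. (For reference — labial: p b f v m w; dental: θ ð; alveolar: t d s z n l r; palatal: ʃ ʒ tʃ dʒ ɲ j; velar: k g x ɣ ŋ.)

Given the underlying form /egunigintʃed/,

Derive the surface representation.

[egunigiɲtʃed]

/n/ before /tʃ/ (palatal) → [ɲ]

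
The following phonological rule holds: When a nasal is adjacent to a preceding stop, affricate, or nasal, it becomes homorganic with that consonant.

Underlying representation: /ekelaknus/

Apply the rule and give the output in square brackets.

[ekelakŋus]

/n/ after /k/ (velar) → [ŋ]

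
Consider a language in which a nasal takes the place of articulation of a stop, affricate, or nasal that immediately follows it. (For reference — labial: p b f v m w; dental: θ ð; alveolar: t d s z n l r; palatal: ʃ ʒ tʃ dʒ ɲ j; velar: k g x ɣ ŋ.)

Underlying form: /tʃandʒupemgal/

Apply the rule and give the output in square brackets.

/n/ before /dʒ/ (palatal) → [ɲ]
/m/ before /g/ (velar) → [ŋ]

[tʃaɲdʒupeŋgal]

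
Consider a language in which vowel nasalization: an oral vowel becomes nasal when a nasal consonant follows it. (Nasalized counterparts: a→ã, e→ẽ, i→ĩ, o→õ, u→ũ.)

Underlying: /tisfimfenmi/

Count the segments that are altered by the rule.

2

/i/ before nasal /m/ → [ĩ]
/e/ before nasal /n/ → [ẽ]
2 segments change.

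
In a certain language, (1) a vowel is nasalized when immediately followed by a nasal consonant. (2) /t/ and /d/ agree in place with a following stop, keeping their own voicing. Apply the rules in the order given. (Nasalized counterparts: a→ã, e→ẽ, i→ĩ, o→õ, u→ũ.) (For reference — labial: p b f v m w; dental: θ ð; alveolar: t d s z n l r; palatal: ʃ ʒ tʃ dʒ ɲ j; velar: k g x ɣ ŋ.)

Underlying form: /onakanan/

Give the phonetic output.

[õnakãnãn]

Rule 1: /o/ before nasal /n/ → [õ]
Rule 1: /a/ before nasal /n/ → [ã]
Rule 1: /a/ before nasal /n/ → [ã]
After rule 1: õnakãnãn
Rule 2: no segment meets the rule's conditions; no change.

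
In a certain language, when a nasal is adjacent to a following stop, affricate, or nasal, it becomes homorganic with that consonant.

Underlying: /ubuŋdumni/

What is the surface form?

[ubundunni]

/ŋ/ before /d/ (alveolar) → [n]
/m/ before /n/ (alveolar) → [n]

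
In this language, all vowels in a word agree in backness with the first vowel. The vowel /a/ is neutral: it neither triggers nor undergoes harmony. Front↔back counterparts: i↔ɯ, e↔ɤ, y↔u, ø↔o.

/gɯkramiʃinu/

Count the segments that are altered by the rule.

2

/i/ harmonizes with /ɯ/ ([+back]) → [ɯ]
/i/ harmonizes with /ɯ/ ([+back]) → [ɯ]
2 segments change.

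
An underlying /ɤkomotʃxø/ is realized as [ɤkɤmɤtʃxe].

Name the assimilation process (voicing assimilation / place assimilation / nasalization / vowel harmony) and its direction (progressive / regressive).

/o/→[ɤ] /o/→[ɤ] /ø/→[e].
Vowels agree with the first vowel, so the harmony is progressive.

vowel harmony, progressive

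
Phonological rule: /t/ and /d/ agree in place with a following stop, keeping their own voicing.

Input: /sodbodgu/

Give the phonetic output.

/d/ before /b/ (labial) → [b]
/d/ before /g/ (velar) → [g]

[sobboggu]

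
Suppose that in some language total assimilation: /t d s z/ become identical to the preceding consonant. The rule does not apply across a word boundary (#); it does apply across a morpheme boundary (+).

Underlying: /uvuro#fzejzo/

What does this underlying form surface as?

[uvuro#ffejjo]

/z/ after /f/ → [f] (total assimilation)
/z/ after /j/ → [j] (total assimilation)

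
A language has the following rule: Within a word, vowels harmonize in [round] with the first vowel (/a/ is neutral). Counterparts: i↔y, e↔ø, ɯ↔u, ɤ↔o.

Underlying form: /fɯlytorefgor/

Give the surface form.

/y/ harmonizes with /ɯ/ ([-round]) → [i]
/o/ harmonizes with /ɯ/ ([-round]) → [ɤ]
/o/ harmonizes with /ɯ/ ([-round]) → [ɤ]

[fɯlitɤrefgɤr]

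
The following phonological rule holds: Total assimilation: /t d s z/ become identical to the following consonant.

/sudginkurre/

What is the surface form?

[sugginkurre]

/d/ before /g/ → [g] (total assimilation)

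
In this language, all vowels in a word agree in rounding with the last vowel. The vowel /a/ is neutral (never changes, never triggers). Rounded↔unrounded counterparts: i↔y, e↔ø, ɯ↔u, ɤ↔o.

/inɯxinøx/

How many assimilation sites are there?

3

/i/ harmonizes with /ø/ ([+round]) → [y]
/ɯ/ harmonizes with /ø/ ([+round]) → [u]
/i/ harmonizes with /ø/ ([+round]) → [y]
3 segments change.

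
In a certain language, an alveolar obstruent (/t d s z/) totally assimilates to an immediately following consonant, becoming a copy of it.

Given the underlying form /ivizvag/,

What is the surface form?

/z/ before /v/ → [v] (total assimilation)

[ivivvag]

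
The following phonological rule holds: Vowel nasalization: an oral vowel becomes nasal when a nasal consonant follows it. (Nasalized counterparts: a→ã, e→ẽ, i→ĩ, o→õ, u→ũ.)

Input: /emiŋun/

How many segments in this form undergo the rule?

/e/ before nasal /m/ → [ẽ]
/i/ before nasal /ŋ/ → [ĩ]
/u/ before nasal /n/ → [ũ]
3 segments change.

3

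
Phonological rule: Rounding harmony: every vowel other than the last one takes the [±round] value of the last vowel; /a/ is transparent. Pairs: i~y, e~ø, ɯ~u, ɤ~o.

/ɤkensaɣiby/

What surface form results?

[okønsaɣyby]

/ɤ/ harmonizes with /y/ ([+round]) → [o]
/e/ harmonizes with /y/ ([+round]) → [ø]
/i/ harmonizes with /y/ ([+round]) → [y]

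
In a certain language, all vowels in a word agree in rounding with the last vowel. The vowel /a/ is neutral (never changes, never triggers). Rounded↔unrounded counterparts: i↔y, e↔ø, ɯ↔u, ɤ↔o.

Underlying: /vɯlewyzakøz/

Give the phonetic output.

/ɯ/ harmonizes with /ø/ ([+round]) → [u]
/e/ harmonizes with /ø/ ([+round]) → [ø]

[vuløwyzakøz]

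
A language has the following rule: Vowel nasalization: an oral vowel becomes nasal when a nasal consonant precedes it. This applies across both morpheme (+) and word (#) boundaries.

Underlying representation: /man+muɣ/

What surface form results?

[mãn+mũɣ]

/a/ after nasal /m/ → [ã]
/u/ after nasal /m/ → [ũ]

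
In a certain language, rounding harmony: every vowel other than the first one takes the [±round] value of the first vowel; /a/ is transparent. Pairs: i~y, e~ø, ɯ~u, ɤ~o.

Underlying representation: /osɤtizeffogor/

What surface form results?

[osotyzøffogor]

/ɤ/ harmonizes with /o/ ([+round]) → [o]
/i/ harmonizes with /o/ ([+round]) → [y]
/e/ harmonizes with /o/ ([+round]) → [ø]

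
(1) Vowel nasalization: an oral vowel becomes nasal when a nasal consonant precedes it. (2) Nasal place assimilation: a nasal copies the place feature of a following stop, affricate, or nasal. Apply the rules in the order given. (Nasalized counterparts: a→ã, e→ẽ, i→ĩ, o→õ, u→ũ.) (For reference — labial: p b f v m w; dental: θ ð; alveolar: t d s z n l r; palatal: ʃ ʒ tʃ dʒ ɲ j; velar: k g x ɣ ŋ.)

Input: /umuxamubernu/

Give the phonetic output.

Rule 1: /u/ after nasal /m/ → [ũ]
Rule 1: /u/ after nasal /m/ → [ũ]
Rule 1: /u/ after nasal /n/ → [ũ]
After rule 1: umũxamũbernũ
Rule 2: no segment meets the rule's conditions; no change.

[umũxamũbernũ]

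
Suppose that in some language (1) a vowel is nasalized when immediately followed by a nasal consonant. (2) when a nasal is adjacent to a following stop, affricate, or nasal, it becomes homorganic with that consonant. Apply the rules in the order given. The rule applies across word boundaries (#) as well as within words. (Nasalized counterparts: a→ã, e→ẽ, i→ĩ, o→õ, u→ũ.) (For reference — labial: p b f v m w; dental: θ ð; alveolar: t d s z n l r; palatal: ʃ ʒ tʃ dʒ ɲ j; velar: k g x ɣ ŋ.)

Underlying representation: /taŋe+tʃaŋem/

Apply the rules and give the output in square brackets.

[tãŋe+tʃãŋẽm]

Rule 1: /a/ before nasal /ŋ/ → [ã]
Rule 1: /a/ before nasal /ŋ/ → [ã]
Rule 1: /e/ before nasal /m/ → [ẽ]
After rule 1: tãŋe+tʃãŋẽm
Rule 2: no segment meets the rule's conditions; no change.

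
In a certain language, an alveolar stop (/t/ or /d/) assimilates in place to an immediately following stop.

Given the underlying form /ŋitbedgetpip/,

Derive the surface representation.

/t/ before /b/ (labial) → [p]
/d/ before /g/ (velar) → [g]
/t/ before /p/ (labial) → [p]

[ŋipbeggeppip]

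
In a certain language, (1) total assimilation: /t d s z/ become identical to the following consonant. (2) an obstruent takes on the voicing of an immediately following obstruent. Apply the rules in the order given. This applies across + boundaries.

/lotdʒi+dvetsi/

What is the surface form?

[lodʒdʒi+vvessi]

Rule 1: /t/ before /dʒ/ → [dʒ] (total assimilation)
Rule 1: /d/ before /v/ → [v] (total assimilation)
Rule 1: /t/ before /s/ → [s] (total assimilation)
After rule 1: lodʒdʒi+vvessi
Rule 2: no segment meets the rule's conditions; no change.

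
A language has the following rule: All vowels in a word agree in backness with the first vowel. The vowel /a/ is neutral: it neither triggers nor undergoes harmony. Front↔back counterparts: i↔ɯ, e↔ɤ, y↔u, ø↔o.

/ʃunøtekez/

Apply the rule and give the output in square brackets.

[ʃunotɤkɤz]

/ø/ harmonizes with /u/ ([+back]) → [o]
/e/ harmonizes with /u/ ([+back]) → [ɤ]
/e/ harmonizes with /u/ ([+back]) → [ɤ]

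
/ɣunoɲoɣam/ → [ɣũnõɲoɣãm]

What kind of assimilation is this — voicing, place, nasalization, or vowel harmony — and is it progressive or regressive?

nasalization, regressive

/u/→[ũ] /o/→[õ] /a/→[ã].
Each target copies a feature from the following segment, so the direction is regressive.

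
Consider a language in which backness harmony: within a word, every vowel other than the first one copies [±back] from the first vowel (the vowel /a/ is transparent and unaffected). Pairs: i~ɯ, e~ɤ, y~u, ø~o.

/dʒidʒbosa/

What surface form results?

/o/ harmonizes with /i/ ([-back]) → [ø]

[dʒidʒbøsa]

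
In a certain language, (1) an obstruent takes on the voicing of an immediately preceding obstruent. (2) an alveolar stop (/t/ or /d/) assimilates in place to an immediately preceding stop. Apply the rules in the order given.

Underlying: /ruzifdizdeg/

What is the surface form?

[ruziftizdeg]

Rule 1: /d/ after /f/ (voiceless) → [t]
After rule 1: ruziftizdeg
Rule 2: no segment meets the rule's conditions; no change.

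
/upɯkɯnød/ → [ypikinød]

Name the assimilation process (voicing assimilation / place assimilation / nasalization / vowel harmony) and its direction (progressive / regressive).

vowel harmony, regressive

/u/→[y] /ɯ/→[i] /ɯ/→[i].
Vowels agree with the last vowel, so the harmony is regressive.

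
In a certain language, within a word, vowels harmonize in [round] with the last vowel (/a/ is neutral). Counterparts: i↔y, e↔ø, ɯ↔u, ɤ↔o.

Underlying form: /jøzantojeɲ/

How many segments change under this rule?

2

/ø/ harmonizes with /e/ ([-round]) → [e]
/o/ harmonizes with /e/ ([-round]) → [ɤ]
2 segments change.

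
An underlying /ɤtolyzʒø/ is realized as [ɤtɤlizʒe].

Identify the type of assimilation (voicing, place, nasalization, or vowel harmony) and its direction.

/o/→[ɤ] /y/→[i] /ø/→[e].
Vowels agree with the first vowel, so the harmony is progressive.

vowel harmony, progressive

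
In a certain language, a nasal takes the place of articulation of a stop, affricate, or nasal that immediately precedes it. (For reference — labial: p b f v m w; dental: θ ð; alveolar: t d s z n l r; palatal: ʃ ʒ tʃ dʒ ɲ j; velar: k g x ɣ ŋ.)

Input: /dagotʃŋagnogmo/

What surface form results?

/ŋ/ after /tʃ/ (palatal) → [ɲ]
/n/ after /g/ (velar) → [ŋ]
/m/ after /g/ (velar) → [ŋ]

[dagotʃɲagŋogŋo]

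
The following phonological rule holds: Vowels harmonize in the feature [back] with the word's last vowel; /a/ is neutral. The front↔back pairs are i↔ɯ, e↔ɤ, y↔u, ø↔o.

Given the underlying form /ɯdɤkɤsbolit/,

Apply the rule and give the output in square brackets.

/ɯ/ harmonizes with /i/ ([-back]) → [i]
/ɤ/ harmonizes with /i/ ([-back]) → [e]
/ɤ/ harmonizes with /i/ ([-back]) → [e]
/o/ harmonizes with /i/ ([-back]) → [ø]

[idekesbølit]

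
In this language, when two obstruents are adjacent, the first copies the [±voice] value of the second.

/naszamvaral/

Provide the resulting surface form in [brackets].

/s/ before /z/ (voiced) → [z]

[nazzamvaral]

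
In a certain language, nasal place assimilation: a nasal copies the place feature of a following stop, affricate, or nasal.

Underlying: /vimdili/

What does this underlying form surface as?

[vindili]

/m/ before /d/ (alveolar) → [n]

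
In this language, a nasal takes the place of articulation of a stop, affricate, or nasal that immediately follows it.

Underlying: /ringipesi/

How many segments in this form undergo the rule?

/n/ before /g/ (velar) → [ŋ]
1 segment changes.

1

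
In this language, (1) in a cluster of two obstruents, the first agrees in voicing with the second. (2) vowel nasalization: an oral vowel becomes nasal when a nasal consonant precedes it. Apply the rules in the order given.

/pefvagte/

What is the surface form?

[pevvakte]

Rule 1: /f/ before /v/ (voiced) → [v]
Rule 1: /g/ before /t/ (voiceless) → [k]
After rule 1: pevvakte
Rule 2: no segment meets the rule's conditions; no change.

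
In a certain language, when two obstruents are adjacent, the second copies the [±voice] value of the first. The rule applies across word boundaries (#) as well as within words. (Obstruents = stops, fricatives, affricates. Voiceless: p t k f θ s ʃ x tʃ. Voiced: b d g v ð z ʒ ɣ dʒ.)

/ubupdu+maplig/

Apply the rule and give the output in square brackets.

/d/ after /p/ (voiceless) → [t]

[ubuptu+maplig]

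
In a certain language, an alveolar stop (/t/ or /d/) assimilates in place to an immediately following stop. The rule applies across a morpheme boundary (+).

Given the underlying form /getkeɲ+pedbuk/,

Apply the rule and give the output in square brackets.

/t/ before /k/ (velar) → [k]
/d/ before /b/ (labial) → [b]

[gekkeɲ+pebbuk]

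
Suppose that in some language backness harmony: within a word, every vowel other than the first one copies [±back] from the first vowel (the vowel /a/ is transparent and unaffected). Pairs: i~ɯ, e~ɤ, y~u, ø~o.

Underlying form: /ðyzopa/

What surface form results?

/o/ harmonizes with /y/ ([-back]) → [ø]

[ðyzøpa]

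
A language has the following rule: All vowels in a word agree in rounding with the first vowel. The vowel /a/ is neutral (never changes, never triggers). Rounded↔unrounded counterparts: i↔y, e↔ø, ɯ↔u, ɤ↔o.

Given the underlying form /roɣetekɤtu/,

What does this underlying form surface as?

[roɣøtøkotu]

/e/ harmonizes with /o/ ([+round]) → [ø]
/e/ harmonizes with /o/ ([+round]) → [ø]
/ɤ/ harmonizes with /o/ ([+round]) → [o]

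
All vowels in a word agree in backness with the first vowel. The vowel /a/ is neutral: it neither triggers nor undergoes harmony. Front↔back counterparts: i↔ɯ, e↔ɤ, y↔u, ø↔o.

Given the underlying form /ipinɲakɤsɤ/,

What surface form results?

[ipinɲakese]

/ɤ/ harmonizes with /i/ ([-back]) → [e]
/ɤ/ harmonizes with /i/ ([-back]) → [e]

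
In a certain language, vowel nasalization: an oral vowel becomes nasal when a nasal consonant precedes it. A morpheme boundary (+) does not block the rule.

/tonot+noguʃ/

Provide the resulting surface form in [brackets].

[tonõt+nõguʃ]

/o/ after nasal /n/ → [õ]
/o/ after nasal /n/ → [õ]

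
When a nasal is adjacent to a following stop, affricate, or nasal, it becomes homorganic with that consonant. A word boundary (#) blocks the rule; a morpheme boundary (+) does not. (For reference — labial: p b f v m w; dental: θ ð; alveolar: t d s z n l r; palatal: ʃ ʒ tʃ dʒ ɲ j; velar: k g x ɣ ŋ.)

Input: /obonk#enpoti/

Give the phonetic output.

[oboŋk#empoti]

/n/ before /k/ (velar) → [ŋ]
/n/ before /p/ (labial) → [m]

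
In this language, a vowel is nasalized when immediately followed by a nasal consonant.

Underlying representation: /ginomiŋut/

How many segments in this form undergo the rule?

3

/i/ before nasal /n/ → [ĩ]
/o/ before nasal /m/ → [õ]
/i/ before nasal /ŋ/ → [ĩ]
3 segments change.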